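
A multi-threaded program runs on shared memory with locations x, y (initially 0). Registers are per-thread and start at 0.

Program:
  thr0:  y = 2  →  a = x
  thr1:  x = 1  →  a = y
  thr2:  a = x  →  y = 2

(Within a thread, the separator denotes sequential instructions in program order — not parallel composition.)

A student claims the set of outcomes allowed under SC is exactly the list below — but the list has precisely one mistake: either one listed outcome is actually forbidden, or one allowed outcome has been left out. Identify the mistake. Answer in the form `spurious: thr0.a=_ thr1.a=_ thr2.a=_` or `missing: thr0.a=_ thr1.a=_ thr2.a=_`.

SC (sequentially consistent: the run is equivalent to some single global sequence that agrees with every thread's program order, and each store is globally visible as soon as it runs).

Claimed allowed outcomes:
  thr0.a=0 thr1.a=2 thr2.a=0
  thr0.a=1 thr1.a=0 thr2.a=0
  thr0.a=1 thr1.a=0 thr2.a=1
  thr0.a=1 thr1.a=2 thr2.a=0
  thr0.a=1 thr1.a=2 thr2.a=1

missing: thr0.a=0 thr1.a=2 thr2.a=1

outcome vector order: (thr0.a,thr1.a,thr2.a)
SC (6): <0 2 0>, <0 2 1>, <1 0 0>, <1 0 1>, <1 2 0>, <1 2 1>
SC∖claimed = {<0 2 1>}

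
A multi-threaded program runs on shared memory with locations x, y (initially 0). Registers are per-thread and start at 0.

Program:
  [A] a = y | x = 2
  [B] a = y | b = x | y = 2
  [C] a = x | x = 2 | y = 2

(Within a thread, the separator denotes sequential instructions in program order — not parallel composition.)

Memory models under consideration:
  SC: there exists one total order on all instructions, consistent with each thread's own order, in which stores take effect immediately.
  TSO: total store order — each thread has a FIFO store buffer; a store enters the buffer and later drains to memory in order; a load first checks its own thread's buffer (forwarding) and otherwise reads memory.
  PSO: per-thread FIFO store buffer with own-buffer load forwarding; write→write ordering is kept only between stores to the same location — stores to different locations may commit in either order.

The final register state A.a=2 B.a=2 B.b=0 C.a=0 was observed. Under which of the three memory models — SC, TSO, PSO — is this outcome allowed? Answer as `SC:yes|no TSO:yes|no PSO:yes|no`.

outcome vector order: (A.a,B.a,B.b,C.a)
SC (10): 0/0/0/0; 0/0/0/2; 0/0/2/0; 0/0/2/2; 0/2/2/0; 0/2/2/2; 2/0/0/0; 2/0/0/2; 2/0/2/0; 2/2/2/0
TSO (10): 0/0/0/0; 0/0/0/2; 0/0/2/0; 0/0/2/2; 0/2/2/0; 0/2/2/2; 2/0/0/0; 2/0/0/2; 2/0/2/0; 2/2/2/0
PSO (12): 0/0/0/0; 0/0/0/2; 0/0/2/0; 0/0/2/2; 0/2/0/0; 0/2/2/0; 0/2/2/2; 2/0/0/0; 2/0/0/2; 2/0/2/0; 2/2/0/0; 2/2/2/0
target 2/2/0/0 ∈ {PSO}

SC:no TSO:no PSO:yes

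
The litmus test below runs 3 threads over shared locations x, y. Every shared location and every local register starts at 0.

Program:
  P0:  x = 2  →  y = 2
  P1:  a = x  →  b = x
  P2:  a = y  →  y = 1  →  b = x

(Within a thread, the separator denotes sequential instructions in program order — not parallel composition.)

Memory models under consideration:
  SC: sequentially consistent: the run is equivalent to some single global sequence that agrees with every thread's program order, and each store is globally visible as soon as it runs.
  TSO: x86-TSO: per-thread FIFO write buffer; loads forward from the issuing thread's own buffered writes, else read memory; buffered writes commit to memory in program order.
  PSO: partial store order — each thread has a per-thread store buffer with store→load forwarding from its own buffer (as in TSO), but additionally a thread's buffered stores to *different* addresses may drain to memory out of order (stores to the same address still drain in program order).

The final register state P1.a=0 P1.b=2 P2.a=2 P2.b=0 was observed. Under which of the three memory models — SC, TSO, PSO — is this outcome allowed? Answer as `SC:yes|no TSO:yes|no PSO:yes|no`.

SC:no TSO:no PSO:yes

outcome vector order: (P1.a,P1.b,P2.a,P2.b)
SC: 9 outcomes — {<0 0 0 0>; <0 0 0 2>; <0 0 2 2>; <0 2 0 0>; <0 2 0 2>; <0 2 2 2>; <2 2 0 0>; <2 2 0 2>; <2 2 2 2>}
TSO: 9 outcomes — {<0 0 0 0>; <0 0 0 2>; <0 0 2 2>; <0 2 0 0>; <0 2 0 2>; <0 2 2 2>; <2 2 0 0>; <2 2 0 2>; <2 2 2 2>}
PSO: 12 outcomes — {<0 0 0 0>; <0 0 0 2>; <0 0 2 0>; <0 0 2 2>; <0 2 0 0>; <0 2 0 2>; <0 2 2 0>; <0 2 2 2>; <2 2 0 0>; <2 2 0 2>; <2 2 2 0>; <2 2 2 2>}
target <0 2 2 0> ∈ {PSO}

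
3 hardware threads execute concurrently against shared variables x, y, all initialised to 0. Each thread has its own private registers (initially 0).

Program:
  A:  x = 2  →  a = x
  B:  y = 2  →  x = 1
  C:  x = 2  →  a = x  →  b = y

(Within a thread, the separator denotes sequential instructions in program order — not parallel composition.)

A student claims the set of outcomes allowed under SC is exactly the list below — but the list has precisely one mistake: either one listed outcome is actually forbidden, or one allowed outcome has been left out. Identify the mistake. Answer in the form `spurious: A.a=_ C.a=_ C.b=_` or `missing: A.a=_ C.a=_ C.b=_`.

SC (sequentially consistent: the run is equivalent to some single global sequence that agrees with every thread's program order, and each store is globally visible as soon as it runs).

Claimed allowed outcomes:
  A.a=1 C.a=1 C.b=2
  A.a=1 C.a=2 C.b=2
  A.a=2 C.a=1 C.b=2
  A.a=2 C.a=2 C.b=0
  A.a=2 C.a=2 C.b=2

missing: A.a=1 C.a=2 C.b=0

outcome vector order: (A.a,C.a,C.b)
SC: 6 outcomes — {112; 120; 122; 212; 220; 222}
SC∖claimed = {120}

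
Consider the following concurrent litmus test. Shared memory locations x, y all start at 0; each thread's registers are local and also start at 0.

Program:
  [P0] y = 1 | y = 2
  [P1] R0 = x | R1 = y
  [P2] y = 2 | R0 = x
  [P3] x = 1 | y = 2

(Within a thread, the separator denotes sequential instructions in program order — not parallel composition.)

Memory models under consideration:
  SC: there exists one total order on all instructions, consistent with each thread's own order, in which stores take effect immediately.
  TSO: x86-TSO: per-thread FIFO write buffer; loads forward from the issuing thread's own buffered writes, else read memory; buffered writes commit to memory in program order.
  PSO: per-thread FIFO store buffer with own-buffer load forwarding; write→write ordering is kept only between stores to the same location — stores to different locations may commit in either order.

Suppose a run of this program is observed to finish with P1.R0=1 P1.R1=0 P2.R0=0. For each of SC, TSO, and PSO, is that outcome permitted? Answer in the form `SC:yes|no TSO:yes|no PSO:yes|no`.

SC:no TSO:yes PSO:yes

outcome vector order: (P1.R0,P1.R1,P2.R0)
[SC] allowed = {<0 0 0> <0 0 1> <0 1 0> <0 1 1> <0 2 0> <0 2 1> <1 0 1> <1 1 0> <1 1 1> <1 2 0> <1 2 1>}
[TSO] allowed = {<0 0 0> <0 0 1> <0 1 0> <0 1 1> <0 2 0> <0 2 1> <1 0 0> <1 0 1> <1 1 0> <1 1 1> <1 2 0> <1 2 1>}
[PSO] allowed = {<0 0 0> <0 0 1> <0 1 0> <0 1 1> <0 2 0> <0 2 1> <1 0 0> <1 0 1> <1 1 0> <1 1 1> <1 2 0> <1 2 1>}
target <1 0 0> ∈ {TSO,PSO}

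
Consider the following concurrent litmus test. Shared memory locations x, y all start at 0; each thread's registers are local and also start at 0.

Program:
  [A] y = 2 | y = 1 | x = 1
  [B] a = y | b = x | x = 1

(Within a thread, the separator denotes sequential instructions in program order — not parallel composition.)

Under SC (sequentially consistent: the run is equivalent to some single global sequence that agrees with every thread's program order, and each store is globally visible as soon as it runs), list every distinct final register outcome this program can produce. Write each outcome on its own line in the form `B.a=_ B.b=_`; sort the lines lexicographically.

outcome vector order: (B.a,B.b)
|SC outcomes| = 6

B.a=0 B.b=0
B.a=0 B.b=1
B.a=1 B.b=0
B.a=1 B.b=1
B.a=2 B.b=0
B.a=2 B.b=1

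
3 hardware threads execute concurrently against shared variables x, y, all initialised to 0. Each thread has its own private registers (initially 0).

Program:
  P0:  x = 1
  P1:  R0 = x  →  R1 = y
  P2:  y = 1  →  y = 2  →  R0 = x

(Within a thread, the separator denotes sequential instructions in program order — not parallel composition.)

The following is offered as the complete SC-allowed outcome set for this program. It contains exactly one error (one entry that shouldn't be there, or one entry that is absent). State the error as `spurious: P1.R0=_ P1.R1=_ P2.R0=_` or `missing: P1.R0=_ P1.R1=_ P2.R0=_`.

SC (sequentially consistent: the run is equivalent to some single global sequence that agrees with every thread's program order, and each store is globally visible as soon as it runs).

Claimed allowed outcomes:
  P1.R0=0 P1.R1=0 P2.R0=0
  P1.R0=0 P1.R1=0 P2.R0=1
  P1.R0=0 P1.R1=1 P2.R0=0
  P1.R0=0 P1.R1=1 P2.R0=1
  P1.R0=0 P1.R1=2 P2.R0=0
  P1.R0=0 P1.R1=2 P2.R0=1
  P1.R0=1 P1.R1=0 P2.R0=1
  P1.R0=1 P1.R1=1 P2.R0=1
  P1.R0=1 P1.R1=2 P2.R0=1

outcome vector order: (P1.R0,P1.R1,P2.R0)
SC: 10 outcomes — {0/0/0, 0/0/1, 0/1/0, 0/1/1, 0/2/0, 0/2/1, 1/0/1, 1/1/1, 1/2/0, 1/2/1}
SC∖claimed = {1/2/0}

missing: P1.R0=1 P1.R1=2 P2.R0=0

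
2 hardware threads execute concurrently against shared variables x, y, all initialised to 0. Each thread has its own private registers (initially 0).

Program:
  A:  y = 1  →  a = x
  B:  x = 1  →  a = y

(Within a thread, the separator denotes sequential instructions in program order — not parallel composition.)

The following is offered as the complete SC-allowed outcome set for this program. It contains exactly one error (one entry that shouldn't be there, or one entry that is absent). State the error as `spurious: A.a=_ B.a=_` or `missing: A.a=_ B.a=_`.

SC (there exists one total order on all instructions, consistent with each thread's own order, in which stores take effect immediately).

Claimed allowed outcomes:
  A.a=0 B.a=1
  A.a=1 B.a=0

outcome vector order: (A.a,B.a)
[SC] allowed = {01; 10; 11}
SC∖claimed = {11}

missing: A.a=1 B.a=1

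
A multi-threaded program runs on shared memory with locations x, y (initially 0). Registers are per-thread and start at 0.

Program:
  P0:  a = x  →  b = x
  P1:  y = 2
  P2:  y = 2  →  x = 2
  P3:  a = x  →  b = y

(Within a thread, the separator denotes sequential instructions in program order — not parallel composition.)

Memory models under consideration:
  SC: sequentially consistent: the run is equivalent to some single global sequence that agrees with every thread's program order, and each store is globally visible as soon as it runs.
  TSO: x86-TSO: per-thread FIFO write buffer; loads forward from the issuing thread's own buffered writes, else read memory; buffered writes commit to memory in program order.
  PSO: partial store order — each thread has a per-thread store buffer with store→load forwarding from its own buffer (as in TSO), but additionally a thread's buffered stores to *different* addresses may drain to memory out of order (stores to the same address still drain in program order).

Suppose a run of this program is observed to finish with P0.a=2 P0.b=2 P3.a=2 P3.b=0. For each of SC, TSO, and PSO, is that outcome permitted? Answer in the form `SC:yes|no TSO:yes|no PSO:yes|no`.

SC:no TSO:no PSO:yes

outcome vector order: (P0.a,P0.b,P3.a,P3.b)
[SC] allowed = {0000; 0002; 0022; 0200; 0202; 0222; 2200; 2202; 2222}
[TSO] allowed = {0000; 0002; 0022; 0200; 0202; 0222; 2200; 2202; 2222}
[PSO] allowed = {0000; 0002; 0020; 0022; 0200; 0202; 0220; 0222; 2200; 2202; 2220; 2222}
target 2220 ∈ {PSO}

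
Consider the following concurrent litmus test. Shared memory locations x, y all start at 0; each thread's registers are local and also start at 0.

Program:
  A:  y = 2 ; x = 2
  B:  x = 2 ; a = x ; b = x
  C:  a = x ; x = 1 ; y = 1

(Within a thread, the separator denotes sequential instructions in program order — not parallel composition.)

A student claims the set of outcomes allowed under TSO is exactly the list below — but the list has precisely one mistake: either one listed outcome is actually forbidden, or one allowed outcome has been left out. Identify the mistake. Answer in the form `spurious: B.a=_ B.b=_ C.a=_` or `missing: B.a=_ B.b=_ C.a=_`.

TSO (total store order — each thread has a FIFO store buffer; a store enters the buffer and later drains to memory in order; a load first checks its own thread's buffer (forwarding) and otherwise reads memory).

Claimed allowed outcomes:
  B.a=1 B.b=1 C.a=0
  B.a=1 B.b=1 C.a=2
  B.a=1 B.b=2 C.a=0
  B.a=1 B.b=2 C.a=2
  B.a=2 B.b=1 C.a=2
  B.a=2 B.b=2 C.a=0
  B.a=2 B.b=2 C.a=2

outcome vector order: (B.a,B.b,C.a)
TSO: 8 outcomes — {<1 1 0>, <1 1 2>, <1 2 0>, <1 2 2>, <2 1 0>, <2 1 2>, <2 2 0>, <2 2 2>}
TSO∖claimed = {<2 1 0>}

missing: B.a=2 B.b=1 C.a=0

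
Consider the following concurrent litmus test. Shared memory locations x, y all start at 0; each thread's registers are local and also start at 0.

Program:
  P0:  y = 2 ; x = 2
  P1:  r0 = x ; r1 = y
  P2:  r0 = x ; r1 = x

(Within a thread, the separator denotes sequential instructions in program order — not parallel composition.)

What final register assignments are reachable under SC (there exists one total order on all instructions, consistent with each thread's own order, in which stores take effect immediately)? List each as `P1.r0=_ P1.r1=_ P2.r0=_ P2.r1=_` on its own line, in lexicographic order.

outcome vector order: (P1.r0,P1.r1,P2.r0,P2.r1)
|SC outcomes| = 9

P1.r0=0 P1.r1=0 P2.r0=0 P2.r1=0
P1.r0=0 P1.r1=0 P2.r0=0 P2.r1=2
P1.r0=0 P1.r1=0 P2.r0=2 P2.r1=2
P1.r0=0 P1.r1=2 P2.r0=0 P2.r1=0
P1.r0=0 P1.r1=2 P2.r0=0 P2.r1=2
P1.r0=0 P1.r1=2 P2.r0=2 P2.r1=2
P1.r0=2 P1.r1=2 P2.r0=0 P2.r1=0
P1.r0=2 P1.r1=2 P2.r0=0 P2.r1=2
P1.r0=2 P1.r1=2 P2.r0=2 P2.r1=2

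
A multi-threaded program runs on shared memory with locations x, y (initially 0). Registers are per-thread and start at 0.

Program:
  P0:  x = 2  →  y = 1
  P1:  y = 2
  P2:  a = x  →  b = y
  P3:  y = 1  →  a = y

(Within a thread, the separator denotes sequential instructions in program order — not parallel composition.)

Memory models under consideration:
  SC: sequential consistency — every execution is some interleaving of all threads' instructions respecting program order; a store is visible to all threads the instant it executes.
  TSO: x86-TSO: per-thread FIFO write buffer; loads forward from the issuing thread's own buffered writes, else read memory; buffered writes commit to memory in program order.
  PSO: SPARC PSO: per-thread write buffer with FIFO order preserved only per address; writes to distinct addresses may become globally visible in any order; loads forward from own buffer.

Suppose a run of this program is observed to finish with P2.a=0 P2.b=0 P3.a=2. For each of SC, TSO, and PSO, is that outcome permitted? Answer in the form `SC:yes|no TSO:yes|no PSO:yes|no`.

SC:yes TSO:yes PSO:yes

outcome vector order: (P2.a,P2.b,P3.a)
under SC → 0/0/1 0/0/2 0/1/1 0/1/2 0/2/1 0/2/2 2/0/1 2/0/2 2/1/1 2/1/2 2/2/1 2/2/2
under TSO → 0/0/1 0/0/2 0/1/1 0/1/2 0/2/1 0/2/2 2/0/1 2/0/2 2/1/1 2/1/2 2/2/1 2/2/2
under PSO → 0/0/1 0/0/2 0/1/1 0/1/2 0/2/1 0/2/2 2/0/1 2/0/2 2/1/1 2/1/2 2/2/1 2/2/2
target 0/0/2 ∈ {SC,TSO,PSO}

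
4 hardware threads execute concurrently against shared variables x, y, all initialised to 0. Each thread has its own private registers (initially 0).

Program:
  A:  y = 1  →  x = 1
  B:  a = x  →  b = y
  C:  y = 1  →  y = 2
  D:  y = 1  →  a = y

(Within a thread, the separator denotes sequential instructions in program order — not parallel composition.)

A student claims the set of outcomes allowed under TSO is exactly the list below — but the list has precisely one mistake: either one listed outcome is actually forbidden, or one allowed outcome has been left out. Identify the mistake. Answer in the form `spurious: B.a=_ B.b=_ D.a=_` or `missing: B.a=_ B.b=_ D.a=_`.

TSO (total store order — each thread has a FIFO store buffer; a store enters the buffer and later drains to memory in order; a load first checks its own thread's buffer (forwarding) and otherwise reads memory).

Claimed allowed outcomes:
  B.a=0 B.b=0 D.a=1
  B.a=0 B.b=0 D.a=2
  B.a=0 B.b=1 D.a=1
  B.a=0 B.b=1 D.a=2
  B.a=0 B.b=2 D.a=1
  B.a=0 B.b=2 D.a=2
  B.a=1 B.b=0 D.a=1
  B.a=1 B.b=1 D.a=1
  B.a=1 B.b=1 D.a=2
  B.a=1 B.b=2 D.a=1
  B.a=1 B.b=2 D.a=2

outcome vector order: (B.a,B.b,D.a)
TSO (10): (0,0,1) (0,0,2) (0,1,1) (0,1,2) (0,2,1) (0,2,2) (1,1,1) (1,1,2) (1,2,1) (1,2,2)
claimed∖TSO = {(1,0,1)}

spurious: B.a=1 B.b=0 D.a=1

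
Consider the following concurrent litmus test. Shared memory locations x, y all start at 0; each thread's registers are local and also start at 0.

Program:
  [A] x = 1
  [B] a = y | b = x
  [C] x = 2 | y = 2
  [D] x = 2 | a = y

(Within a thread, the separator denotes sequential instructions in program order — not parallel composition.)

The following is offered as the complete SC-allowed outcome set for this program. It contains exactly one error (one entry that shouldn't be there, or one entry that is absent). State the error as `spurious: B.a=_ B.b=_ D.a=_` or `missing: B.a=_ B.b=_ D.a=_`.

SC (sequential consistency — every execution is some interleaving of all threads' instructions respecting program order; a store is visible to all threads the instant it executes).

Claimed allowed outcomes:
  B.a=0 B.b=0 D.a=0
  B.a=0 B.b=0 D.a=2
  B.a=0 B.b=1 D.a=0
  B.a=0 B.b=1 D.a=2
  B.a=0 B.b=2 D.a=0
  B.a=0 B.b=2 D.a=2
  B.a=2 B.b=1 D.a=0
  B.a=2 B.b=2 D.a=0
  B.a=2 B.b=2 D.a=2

missing: B.a=2 B.b=1 D.a=2

outcome vector order: (B.a,B.b,D.a)
under SC → 000 002 010 012 020 022 210 212 220 222
SC∖claimed = {212}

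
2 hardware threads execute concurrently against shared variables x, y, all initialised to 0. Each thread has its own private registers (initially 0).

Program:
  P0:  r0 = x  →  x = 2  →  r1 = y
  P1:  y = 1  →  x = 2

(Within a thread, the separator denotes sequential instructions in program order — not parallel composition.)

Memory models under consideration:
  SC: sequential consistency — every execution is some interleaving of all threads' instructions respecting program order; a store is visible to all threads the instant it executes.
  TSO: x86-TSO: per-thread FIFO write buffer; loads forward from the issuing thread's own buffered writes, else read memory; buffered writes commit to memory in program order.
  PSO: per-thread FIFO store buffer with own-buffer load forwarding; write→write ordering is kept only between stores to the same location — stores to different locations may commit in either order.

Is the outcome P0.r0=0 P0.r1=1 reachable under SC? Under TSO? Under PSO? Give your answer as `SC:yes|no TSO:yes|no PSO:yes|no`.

SC:yes TSO:yes PSO:yes

outcome vector order: (P0.r0,P0.r1)
SC: 3 outcomes — {0/0 0/1 2/1}
TSO: 3 outcomes — {0/0 0/1 2/1}
PSO: 4 outcomes — {0/0 0/1 2/0 2/1}
target 0/1 ∈ {SC,TSO,PSO}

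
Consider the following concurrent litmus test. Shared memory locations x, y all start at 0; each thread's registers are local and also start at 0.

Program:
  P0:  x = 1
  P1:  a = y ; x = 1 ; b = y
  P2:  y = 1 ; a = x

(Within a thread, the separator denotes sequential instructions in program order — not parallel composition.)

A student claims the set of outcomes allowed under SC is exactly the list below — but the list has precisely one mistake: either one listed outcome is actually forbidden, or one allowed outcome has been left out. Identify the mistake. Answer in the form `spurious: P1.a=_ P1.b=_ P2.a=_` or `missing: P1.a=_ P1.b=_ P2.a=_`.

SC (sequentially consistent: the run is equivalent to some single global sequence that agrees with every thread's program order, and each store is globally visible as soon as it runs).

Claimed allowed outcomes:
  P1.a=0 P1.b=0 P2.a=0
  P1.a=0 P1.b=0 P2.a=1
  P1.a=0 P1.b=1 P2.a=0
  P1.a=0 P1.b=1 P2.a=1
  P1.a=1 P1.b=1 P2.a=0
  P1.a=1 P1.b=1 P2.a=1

outcome vector order: (P1.a,P1.b,P2.a)
[SC] allowed = {<0 0 1>, <0 1 0>, <0 1 1>, <1 1 0>, <1 1 1>}
claimed∖SC = {<0 0 0>}

spurious: P1.a=0 P1.b=0 P2.a=0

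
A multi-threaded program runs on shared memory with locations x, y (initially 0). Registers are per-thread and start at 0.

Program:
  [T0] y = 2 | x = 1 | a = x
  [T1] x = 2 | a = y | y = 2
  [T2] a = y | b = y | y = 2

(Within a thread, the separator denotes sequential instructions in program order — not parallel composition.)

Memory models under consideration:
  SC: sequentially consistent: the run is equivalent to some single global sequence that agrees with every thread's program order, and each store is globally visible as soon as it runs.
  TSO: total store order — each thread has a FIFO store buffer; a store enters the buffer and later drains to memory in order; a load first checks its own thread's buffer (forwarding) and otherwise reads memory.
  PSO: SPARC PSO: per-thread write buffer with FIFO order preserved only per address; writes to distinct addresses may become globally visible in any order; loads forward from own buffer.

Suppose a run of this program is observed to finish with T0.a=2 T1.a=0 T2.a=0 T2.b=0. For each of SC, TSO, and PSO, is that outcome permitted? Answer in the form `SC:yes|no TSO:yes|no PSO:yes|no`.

outcome vector order: (T0.a,T1.a,T2.a,T2.b)
SC: 9 outcomes — {1/0/0/0 1/0/0/2 1/0/2/2 1/2/0/0 1/2/0/2 1/2/2/2 2/2/0/0 2/2/0/2 2/2/2/2}
TSO: 12 outcomes — {1/0/0/0 1/0/0/2 1/0/2/2 1/2/0/0 1/2/0/2 1/2/2/2 2/0/0/0 2/0/0/2 2/0/2/2 2/2/0/0 2/2/0/2 2/2/2/2}
PSO: 12 outcomes — {1/0/0/0 1/0/0/2 1/0/2/2 1/2/0/0 1/2/0/2 1/2/2/2 2/0/0/0 2/0/0/2 2/0/2/2 2/2/0/0 2/2/0/2 2/2/2/2}
target 2/0/0/0 ∈ {TSO,PSO}

SC:no TSO:yes PSO:yes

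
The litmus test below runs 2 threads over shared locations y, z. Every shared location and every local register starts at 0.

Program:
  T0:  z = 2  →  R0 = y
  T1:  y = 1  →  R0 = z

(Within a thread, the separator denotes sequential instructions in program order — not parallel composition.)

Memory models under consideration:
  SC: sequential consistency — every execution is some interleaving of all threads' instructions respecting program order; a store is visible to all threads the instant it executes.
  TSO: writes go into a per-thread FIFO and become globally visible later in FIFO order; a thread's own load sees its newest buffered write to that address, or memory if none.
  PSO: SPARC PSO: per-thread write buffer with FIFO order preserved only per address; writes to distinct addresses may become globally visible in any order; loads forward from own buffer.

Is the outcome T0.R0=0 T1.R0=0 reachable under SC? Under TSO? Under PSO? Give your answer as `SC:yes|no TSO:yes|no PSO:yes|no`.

outcome vector order: (T0.R0,T1.R0)
SC (3): <0 2>, <1 0>, <1 2>
TSO (4): <0 0>, <0 2>, <1 0>, <1 2>
PSO (4): <0 0>, <0 2>, <1 0>, <1 2>
target <0 0> ∈ {TSO,PSO}

SC:no TSO:yes PSO:yes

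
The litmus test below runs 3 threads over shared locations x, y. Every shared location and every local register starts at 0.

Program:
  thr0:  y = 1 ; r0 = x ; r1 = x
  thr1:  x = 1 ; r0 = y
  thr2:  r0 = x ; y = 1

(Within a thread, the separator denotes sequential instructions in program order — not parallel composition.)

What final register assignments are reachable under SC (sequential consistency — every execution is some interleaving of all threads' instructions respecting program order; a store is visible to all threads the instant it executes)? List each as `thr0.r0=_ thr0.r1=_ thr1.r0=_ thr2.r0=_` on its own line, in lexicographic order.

thr0.r0=0 thr0.r1=0 thr1.r0=1 thr2.r0=0
thr0.r0=0 thr0.r1=0 thr1.r0=1 thr2.r0=1
thr0.r0=0 thr0.r1=1 thr1.r0=1 thr2.r0=0
thr0.r0=0 thr0.r1=1 thr1.r0=1 thr2.r0=1
thr0.r0=1 thr0.r1=1 thr1.r0=0 thr2.r0=0
thr0.r0=1 thr0.r1=1 thr1.r0=0 thr2.r0=1
thr0.r0=1 thr0.r1=1 thr1.r0=1 thr2.r0=0
thr0.r0=1 thr0.r1=1 thr1.r0=1 thr2.r0=1

outcome vector order: (thr0.r0,thr0.r1,thr1.r0,thr2.r0)
|SC outcomes| = 8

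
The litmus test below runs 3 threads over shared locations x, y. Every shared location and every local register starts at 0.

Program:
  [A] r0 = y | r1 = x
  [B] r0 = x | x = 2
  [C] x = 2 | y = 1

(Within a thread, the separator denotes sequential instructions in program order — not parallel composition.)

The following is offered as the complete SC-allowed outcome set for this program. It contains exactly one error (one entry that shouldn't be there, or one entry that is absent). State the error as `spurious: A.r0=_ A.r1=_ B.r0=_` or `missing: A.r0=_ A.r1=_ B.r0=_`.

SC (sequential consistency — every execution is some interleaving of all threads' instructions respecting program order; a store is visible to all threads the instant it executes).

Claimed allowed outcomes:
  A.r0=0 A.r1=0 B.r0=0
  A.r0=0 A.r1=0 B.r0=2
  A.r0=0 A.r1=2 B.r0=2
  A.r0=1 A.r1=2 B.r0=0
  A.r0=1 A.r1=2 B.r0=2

outcome vector order: (A.r0,A.r1,B.r0)
SC (6): 0/0/0 0/0/2 0/2/0 0/2/2 1/2/0 1/2/2
SC∖claimed = {0/2/0}

missing: A.r0=0 A.r1=2 B.r0=0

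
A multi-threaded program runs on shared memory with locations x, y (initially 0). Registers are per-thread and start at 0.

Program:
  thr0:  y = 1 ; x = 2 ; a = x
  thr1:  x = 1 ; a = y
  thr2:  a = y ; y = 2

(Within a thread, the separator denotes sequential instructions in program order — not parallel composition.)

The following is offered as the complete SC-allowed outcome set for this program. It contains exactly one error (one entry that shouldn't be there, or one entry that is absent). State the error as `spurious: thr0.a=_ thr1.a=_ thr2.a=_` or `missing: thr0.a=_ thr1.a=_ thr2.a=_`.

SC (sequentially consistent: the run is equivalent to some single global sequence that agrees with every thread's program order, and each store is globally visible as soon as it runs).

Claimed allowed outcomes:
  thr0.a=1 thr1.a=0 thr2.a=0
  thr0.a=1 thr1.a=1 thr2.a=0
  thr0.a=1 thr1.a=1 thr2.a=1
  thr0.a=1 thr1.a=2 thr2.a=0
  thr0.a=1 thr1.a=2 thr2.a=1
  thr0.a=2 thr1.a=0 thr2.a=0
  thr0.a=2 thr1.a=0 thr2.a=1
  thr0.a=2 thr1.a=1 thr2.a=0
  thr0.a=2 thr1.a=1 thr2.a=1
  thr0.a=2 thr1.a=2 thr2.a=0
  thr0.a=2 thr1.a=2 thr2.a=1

outcome vector order: (thr0.a,thr1.a,thr2.a)
SC: 10 outcomes — {110; 111; 120; 121; 200; 201; 210; 211; 220; 221}
claimed∖SC = {100}

spurious: thr0.a=1 thr1.a=0 thr2.a=0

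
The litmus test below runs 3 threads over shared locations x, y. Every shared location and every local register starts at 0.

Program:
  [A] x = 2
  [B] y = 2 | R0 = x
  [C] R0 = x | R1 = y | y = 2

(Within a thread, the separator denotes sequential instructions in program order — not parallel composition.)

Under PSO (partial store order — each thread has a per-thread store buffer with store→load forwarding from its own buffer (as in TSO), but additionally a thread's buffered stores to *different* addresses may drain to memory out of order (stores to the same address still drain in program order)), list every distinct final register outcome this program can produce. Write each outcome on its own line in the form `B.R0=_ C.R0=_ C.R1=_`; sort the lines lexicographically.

B.R0=0 C.R0=0 C.R1=0
B.R0=0 C.R0=0 C.R1=2
B.R0=0 C.R0=2 C.R1=0
B.R0=0 C.R0=2 C.R1=2
B.R0=2 C.R0=0 C.R1=0
B.R0=2 C.R0=0 C.R1=2
B.R0=2 C.R0=2 C.R1=0
B.R0=2 C.R0=2 C.R1=2

outcome vector order: (B.R0,C.R0,C.R1)
|PSO outcomes| = 8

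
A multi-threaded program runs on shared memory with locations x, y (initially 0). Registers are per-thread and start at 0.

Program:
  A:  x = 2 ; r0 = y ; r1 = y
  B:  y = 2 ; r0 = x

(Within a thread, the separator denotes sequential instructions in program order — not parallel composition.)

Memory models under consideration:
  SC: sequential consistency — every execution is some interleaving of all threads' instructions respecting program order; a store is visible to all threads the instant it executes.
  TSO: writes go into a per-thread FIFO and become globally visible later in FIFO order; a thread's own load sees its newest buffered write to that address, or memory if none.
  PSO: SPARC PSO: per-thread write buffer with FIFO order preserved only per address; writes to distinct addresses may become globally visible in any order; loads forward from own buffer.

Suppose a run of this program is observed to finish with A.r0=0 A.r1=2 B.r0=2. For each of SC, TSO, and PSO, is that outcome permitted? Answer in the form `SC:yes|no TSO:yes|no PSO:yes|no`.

outcome vector order: (A.r0,A.r1,B.r0)
SC: 4 outcomes — {(0,0,2) (0,2,2) (2,2,0) (2,2,2)}
TSO: 6 outcomes — {(0,0,0) (0,0,2) (0,2,0) (0,2,2) (2,2,0) (2,2,2)}
PSO: 6 outcomes — {(0,0,0) (0,0,2) (0,2,0) (0,2,2) (2,2,0) (2,2,2)}
target (0,2,2) ∈ {SC,TSO,PSO}

SC:yes TSO:yes PSO:yes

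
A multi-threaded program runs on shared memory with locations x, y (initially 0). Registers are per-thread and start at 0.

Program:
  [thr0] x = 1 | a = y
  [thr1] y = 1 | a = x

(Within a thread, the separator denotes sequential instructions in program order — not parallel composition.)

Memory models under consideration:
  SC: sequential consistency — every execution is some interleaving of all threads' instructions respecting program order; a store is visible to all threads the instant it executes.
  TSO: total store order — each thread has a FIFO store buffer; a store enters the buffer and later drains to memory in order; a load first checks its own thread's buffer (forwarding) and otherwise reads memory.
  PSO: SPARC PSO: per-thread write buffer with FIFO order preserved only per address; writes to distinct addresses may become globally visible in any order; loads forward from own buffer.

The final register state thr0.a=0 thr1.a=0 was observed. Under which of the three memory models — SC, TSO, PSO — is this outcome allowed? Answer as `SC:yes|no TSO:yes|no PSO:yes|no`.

outcome vector order: (thr0.a,thr1.a)
under SC → (0,1); (1,0); (1,1)
under TSO → (0,0); (0,1); (1,0); (1,1)
under PSO → (0,0); (0,1); (1,0); (1,1)
target (0,0) ∈ {TSO,PSO}

SC:no TSO:yes PSO:yes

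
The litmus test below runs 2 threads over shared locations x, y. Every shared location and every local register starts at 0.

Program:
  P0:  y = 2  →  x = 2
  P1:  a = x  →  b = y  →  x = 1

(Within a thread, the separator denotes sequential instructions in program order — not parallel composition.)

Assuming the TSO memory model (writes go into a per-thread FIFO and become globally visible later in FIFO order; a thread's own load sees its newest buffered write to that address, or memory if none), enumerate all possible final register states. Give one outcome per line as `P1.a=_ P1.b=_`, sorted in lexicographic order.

P1.a=0 P1.b=0
P1.a=0 P1.b=2
P1.a=2 P1.b=2

outcome vector order: (P1.a,P1.b)
|TSO outcomes| = 3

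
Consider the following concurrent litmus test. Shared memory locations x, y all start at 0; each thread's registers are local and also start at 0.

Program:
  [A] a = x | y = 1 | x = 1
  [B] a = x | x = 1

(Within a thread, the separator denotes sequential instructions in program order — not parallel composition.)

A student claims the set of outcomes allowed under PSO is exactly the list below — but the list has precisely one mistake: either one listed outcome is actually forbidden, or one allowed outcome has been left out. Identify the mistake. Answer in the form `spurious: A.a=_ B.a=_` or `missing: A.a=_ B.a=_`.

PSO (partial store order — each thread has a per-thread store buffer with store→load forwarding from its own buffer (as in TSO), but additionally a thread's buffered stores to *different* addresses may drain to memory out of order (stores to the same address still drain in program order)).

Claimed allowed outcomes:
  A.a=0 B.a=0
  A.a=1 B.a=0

outcome vector order: (A.a,B.a)
PSO (3): (0,0), (0,1), (1,0)
PSO∖claimed = {(0,1)}

missing: A.a=0 B.a=1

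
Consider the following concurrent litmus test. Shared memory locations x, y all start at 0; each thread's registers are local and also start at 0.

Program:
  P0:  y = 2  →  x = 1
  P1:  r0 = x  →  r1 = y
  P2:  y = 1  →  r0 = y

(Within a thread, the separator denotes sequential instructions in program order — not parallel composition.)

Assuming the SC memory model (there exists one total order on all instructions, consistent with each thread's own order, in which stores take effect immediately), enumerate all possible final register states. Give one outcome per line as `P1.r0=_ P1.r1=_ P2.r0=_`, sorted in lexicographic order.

outcome vector order: (P1.r0,P1.r1,P2.r0)
|SC outcomes| = 9

P1.r0=0 P1.r1=0 P2.r0=1
P1.r0=0 P1.r1=0 P2.r0=2
P1.r0=0 P1.r1=1 P2.r0=1
P1.r0=0 P1.r1=1 P2.r0=2
P1.r0=0 P1.r1=2 P2.r0=1
P1.r0=0 P1.r1=2 P2.r0=2
P1.r0=1 P1.r1=1 P2.r0=1
P1.r0=1 P1.r1=2 P2.r0=1
P1.r0=1 P1.r1=2 P2.r0=2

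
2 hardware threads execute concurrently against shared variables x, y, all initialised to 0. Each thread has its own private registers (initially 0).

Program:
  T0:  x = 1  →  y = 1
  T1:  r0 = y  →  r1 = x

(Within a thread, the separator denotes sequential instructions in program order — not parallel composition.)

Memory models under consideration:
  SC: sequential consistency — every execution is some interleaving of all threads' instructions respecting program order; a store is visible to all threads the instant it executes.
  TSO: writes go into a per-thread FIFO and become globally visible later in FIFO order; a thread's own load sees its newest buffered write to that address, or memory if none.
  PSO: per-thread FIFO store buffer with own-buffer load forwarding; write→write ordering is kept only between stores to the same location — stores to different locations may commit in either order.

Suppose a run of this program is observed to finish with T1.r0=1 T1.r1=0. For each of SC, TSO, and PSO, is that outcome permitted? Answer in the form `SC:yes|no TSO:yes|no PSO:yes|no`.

outcome vector order: (T1.r0,T1.r1)
under SC → 00; 01; 11
under TSO → 00; 01; 11
under PSO → 00; 01; 10; 11
target 10 ∈ {PSO}

SC:no TSO:no PSO:yes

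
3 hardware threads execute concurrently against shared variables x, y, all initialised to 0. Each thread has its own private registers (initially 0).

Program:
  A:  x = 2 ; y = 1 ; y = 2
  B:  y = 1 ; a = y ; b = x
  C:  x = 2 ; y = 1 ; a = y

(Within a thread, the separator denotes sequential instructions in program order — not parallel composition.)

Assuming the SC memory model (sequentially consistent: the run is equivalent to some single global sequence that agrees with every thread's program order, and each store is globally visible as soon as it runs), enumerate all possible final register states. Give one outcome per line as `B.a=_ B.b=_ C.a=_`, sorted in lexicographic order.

outcome vector order: (B.a,B.b,C.a)
|SC outcomes| = 6

B.a=1 B.b=0 C.a=1
B.a=1 B.b=0 C.a=2
B.a=1 B.b=2 C.a=1
B.a=1 B.b=2 C.a=2
B.a=2 B.b=2 C.a=1
B.a=2 B.b=2 C.a=2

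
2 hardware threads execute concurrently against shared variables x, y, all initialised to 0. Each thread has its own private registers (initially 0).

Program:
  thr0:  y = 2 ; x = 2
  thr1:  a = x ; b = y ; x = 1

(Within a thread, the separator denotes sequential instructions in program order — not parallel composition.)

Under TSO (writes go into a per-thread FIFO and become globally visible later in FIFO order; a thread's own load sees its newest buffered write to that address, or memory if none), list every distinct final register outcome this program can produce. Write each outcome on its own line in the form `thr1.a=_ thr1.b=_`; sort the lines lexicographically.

outcome vector order: (thr1.a,thr1.b)
|TSO outcomes| = 3

thr1.a=0 thr1.b=0
thr1.a=0 thr1.b=2
thr1.a=2 thr1.b=2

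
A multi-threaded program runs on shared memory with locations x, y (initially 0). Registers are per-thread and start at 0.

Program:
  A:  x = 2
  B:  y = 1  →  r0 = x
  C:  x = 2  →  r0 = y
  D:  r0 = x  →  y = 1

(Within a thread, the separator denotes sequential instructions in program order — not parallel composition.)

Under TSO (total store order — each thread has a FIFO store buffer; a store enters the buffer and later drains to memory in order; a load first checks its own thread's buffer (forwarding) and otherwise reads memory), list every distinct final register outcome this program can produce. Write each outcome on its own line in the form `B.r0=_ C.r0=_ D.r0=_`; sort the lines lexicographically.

B.r0=0 C.r0=0 D.r0=0
B.r0=0 C.r0=0 D.r0=2
B.r0=0 C.r0=1 D.r0=0
B.r0=0 C.r0=1 D.r0=2
B.r0=2 C.r0=0 D.r0=0
B.r0=2 C.r0=0 D.r0=2
B.r0=2 C.r0=1 D.r0=0
B.r0=2 C.r0=1 D.r0=2

outcome vector order: (B.r0,C.r0,D.r0)
|TSO outcomes| = 8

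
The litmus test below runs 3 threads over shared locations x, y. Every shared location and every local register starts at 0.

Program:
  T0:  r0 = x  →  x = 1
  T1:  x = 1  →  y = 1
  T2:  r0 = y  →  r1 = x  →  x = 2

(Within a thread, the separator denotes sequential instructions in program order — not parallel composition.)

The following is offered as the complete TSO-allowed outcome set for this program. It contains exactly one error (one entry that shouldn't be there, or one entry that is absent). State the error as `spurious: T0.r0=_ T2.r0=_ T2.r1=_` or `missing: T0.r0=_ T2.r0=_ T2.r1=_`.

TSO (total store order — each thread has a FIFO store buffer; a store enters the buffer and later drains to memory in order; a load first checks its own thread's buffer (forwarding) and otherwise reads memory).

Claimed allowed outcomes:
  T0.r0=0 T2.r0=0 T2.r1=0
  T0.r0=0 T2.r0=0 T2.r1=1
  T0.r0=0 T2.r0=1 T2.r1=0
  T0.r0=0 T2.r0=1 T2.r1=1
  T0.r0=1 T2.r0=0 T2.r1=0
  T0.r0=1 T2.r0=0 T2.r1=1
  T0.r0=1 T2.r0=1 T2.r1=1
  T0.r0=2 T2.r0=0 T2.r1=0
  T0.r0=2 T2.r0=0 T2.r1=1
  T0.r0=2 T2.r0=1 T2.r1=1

outcome vector order: (T0.r0,T2.r0,T2.r1)
TSO (9): (0,0,0); (0,0,1); (0,1,1); (1,0,0); (1,0,1); (1,1,1); (2,0,0); (2,0,1); (2,1,1)
claimed∖TSO = {(0,1,0)}

spurious: T0.r0=0 T2.r0=1 T2.r1=0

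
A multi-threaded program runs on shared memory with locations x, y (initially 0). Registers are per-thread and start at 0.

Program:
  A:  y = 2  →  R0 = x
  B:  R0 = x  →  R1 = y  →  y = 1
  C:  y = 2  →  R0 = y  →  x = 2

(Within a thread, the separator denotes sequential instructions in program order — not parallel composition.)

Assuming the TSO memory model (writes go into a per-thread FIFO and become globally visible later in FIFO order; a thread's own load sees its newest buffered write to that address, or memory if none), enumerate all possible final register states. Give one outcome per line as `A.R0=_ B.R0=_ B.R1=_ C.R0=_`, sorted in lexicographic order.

outcome vector order: (A.R0,B.R0,B.R1,C.R0)
|TSO outcomes| = 10

A.R0=0 B.R0=0 B.R1=0 C.R0=1
A.R0=0 B.R0=0 B.R1=0 C.R0=2
A.R0=0 B.R0=0 B.R1=2 C.R0=1
A.R0=0 B.R0=0 B.R1=2 C.R0=2
A.R0=0 B.R0=2 B.R1=2 C.R0=2
A.R0=2 B.R0=0 B.R1=0 C.R0=1
A.R0=2 B.R0=0 B.R1=0 C.R0=2
A.R0=2 B.R0=0 B.R1=2 C.R0=1
A.R0=2 B.R0=0 B.R1=2 C.R0=2
A.R0=2 B.R0=2 B.R1=2 C.R0=2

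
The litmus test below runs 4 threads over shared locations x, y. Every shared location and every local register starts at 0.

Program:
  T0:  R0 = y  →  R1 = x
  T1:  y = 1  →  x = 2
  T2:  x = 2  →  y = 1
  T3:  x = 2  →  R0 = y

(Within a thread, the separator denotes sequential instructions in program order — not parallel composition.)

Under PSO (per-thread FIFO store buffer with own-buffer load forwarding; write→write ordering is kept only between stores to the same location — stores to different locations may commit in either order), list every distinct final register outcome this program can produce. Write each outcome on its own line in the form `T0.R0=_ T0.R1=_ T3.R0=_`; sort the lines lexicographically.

T0.R0=0 T0.R1=0 T3.R0=0
T0.R0=0 T0.R1=0 T3.R0=1
T0.R0=0 T0.R1=2 T3.R0=0
T0.R0=0 T0.R1=2 T3.R0=1
T0.R0=1 T0.R1=0 T3.R0=0
T0.R0=1 T0.R1=0 T3.R0=1
T0.R0=1 T0.R1=2 T3.R0=0
T0.R0=1 T0.R1=2 T3.R0=1

outcome vector order: (T0.R0,T0.R1,T3.R0)
|PSO outcomes| = 8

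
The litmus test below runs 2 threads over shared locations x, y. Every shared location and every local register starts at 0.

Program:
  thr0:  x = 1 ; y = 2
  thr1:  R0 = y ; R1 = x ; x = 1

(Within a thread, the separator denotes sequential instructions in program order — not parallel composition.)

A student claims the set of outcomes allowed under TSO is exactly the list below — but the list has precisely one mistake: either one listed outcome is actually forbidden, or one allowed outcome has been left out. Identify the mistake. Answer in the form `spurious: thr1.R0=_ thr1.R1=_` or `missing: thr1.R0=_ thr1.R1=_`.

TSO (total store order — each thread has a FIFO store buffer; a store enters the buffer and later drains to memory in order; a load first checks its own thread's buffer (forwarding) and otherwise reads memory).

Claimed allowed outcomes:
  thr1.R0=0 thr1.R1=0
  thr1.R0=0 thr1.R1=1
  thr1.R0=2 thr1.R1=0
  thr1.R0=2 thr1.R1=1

outcome vector order: (thr1.R0,thr1.R1)
TSO (3): (0,0), (0,1), (2,1)
claimed∖TSO = {(2,0)}

spurious: thr1.R0=2 thr1.R1=0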